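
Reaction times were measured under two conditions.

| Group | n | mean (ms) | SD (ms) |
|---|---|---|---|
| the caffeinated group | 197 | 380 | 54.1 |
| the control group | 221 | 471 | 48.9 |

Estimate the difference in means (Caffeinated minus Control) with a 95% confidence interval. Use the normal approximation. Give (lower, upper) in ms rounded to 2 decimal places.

Standard errors of each mean: 54.1/√197 = 3.8545 and 48.9/√221 = 3.2894.
SE(x̄₁ − x̄₂) = √(3.8545² + 3.2894²) = 5.0673 for independent samples with unequal variances.
With z* = 1.960, the margin is 1.960 × 5.0673 = 9.9319.
x̄₁ − x̄₂ = 380 − 471 = -91.0000; the interval is -91.0000 ± 9.9319 = (-100.93, -81.07).

(-100.93, -81.07)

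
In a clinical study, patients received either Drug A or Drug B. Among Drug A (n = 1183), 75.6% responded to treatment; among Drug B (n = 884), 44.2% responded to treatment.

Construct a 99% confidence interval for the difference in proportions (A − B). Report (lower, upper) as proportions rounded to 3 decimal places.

SE₁ = √(p̂₁(1−p̂₁)/n₁) = √(0.7560·0.2440/1183) = 0.01249; SE₂ = √(0.4420·0.5580/884) = 0.01670.
Independent samples: SE of the difference = √(SE₁² + SE₂²) = √(0.0001560001 + 0.00027889) = 0.02085.
z* for 99% confidence is 2.576, so the margin of error is 2.576 × 0.02085 = 0.05371.
Point estimate p̂₁ − p̂₂ = 0.7560 − 0.4420 = 0.3140.
0.3140 ± 0.05371 → (0.260, 0.368).

(0.260, 0.368)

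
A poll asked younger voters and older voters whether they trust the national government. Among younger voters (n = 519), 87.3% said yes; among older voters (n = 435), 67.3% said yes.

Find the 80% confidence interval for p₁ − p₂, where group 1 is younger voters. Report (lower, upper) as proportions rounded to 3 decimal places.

SE₁ = √(p̂₁(1−p̂₁)/n₁) = √(0.8730·0.1270/519) = 0.01462; SE₂ = √(0.6730·0.3270/435) = 0.02249.
Independent samples: SE of the difference = √(SE₁² + SE₂²) = √(0.0002137444 + 0.0005058001) = 0.02682.
z* for 80% confidence is 1.282, so the margin of error is 1.282 × 0.02682 = 0.03438.
Point estimate p̂₁ − p̂₂ = 0.8730 − 0.6730 = 0.2000.
0.2000 ± 0.03438 → (0.166, 0.234).

(0.166, 0.234)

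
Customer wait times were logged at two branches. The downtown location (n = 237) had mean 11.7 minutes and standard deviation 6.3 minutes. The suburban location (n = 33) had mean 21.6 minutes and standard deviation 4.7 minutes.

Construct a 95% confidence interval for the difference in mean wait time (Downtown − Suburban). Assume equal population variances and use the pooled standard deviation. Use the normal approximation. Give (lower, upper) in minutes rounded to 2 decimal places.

(-12.13, -7.67)

Pooled variance s_p² = [236·6.3² + 32·4.7²] / (237+33−2) = 37.5885, so s_p = 6.1309.
SE_diff = s_p·√(1/n₁ + 1/n₂) = 6.1309·√(1/237 + 1/33) = 1.1391.
z* = 1.960; margin = 1.960 × 1.1391 = 2.2326.
Difference = 11.7 − 21.6 = -9.9000.
-9.9000 ± 2.2326 → (-12.13, -7.67).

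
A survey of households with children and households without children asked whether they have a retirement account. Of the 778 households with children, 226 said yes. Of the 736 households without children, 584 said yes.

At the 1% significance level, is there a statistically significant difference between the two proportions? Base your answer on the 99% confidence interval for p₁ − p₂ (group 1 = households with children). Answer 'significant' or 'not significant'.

First, p̂₁ = 226/778 = 0.2905; p̂₂ = 584/736 = 0.7935.
The two standard errors are √(0.2905×0.7095/778) = 0.01628 and √(0.7935×0.2065/736) = 0.01492.
Because the samples are independent, SE_diff = √(0.01628² + 0.01492²) = 0.02208.
Using z* = 2.576 for 99%, ME = 2.576 × 0.02208 = 0.05688.
p̂₁ − p̂₂ = -0.5030; interval -0.5030 ± 0.05688 gives (-0.55988, -0.44612).
The interval (-0.55988, -0.44612) does not contain 0, so the difference is significant.

significant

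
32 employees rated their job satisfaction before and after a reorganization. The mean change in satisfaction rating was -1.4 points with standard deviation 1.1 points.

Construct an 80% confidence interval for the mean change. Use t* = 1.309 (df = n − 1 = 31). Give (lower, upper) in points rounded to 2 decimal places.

(-1.65, -1.15)

Paired design: SE = s_d/√n = 1.1/√32 = 0.1945.
t* = 1.309; margin of error = 1.309 × 0.1945 = 0.2546.
-1.4 ± 0.2546 → (-1.65, -1.15).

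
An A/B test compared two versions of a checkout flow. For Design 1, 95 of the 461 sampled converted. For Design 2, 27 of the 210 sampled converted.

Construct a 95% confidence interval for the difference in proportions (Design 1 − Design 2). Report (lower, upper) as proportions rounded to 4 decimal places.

(0.0191, 0.1359)

First, p̂₁ = 95/461 = 0.2061; p̂₂ = 27/210 = 0.1286.
The two standard errors are √(0.2061×0.7939/461) = 0.01884 and √(0.1286×0.8714/210) = 0.02310.
Because the samples are independent, SE_diff = √(0.01884² + 0.02310²) = 0.02981.
Using z* = 1.960 for 95%, ME = 1.960 × 0.02981 = 0.05843.
p̂₁ − p̂₂ = 0.0775; interval 0.0775 ± 0.05843 gives (0.0191, 0.1359).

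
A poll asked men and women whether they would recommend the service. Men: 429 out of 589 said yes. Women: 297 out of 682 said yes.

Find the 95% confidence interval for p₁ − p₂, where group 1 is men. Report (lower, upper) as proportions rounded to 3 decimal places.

(0.241, 0.345)

Sample proportions: 429/589 = 0.7284, 297/682 = 0.4355.
Each SE is √(p̂(1−p̂)/n): √(0.7284·0.2716/589) = 0.01833 and √(0.4355·0.5645/682) = 0.01899.
SE(p̂₁ − p̂₂) = √(SE₁² + SE₂²) = √(0.0003359889 + 0.0003606201) = 0.02639, since the two samples are independent.
At 95% confidence z* = 1.960; margin = 1.960 × 0.02639 = 0.05172.
The difference is 0.7284 − 0.4355 = 0.2929, so the interval is 0.2929 ± 0.05172 = (0.241, 0.345).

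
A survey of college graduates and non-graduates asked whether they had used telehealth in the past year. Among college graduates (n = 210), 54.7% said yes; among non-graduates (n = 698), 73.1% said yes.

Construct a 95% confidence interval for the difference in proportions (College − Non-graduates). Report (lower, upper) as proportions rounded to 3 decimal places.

(-0.259, -0.109)

SE₁ = √(p̂₁(1−p̂₁)/n₁) = √(0.5470·0.4530/210) = 0.03435; SE₂ = √(0.7310·0.2690/698) = 0.01678.
Independent samples: SE of the difference = √(SE₁² + SE₂²) = √(0.0011799225 + 0.0002815684) = 0.03823.
z* for 95% confidence is 1.960, so the margin of error is 1.960 × 0.03823 = 0.07493.
Point estimate p̂₁ − p̂₂ = 0.5470 − 0.7310 = -0.1840.
-0.1840 ± 0.07493 → (-0.259, -0.109).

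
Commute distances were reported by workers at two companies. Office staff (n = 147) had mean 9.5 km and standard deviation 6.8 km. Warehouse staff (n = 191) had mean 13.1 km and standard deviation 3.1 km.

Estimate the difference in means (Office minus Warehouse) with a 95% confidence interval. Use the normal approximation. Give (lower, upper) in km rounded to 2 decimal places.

Per-group SEs: s₁/√n₁ = 6.8/√147 = 0.5609, s₂/√n₂ = 3.1/√191 = 0.2243.
Unpooled SE of the difference: √(0.31460881 + 0.05031049) = 0.6041.
Margin of error = z* · SE = 1.960 × 0.6041 = 1.1840.
x̄₁ − x̄₂ = 9.5 − 13.1 = -3.6000.
CI: -3.6000 ± 1.1840 = (-4.78, -2.42).

(-4.78, -2.42)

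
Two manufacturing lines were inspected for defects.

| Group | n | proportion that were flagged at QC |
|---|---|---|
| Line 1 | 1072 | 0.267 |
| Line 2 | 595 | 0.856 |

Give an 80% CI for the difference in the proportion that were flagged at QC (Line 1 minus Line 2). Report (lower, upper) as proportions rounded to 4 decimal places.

Each SE is √(p̂(1−p̂)/n): √(0.2670·0.7330/1072) = 0.01351 and √(0.8560·0.1440/595) = 0.01439.
SE(p̂₁ − p̂₂) = √(SE₁² + SE₂²) = √(0.0001825201 + 0.0002070721) = 0.01974, since the two samples are independent.
At 80% confidence z* = 1.282; margin = 1.282 × 0.01974 = 0.02531.
The difference is 0.2670 − 0.8560 = -0.5890, so the interval is -0.5890 ± 0.02531 = (-0.6143, -0.5637).

(-0.6143, -0.5637)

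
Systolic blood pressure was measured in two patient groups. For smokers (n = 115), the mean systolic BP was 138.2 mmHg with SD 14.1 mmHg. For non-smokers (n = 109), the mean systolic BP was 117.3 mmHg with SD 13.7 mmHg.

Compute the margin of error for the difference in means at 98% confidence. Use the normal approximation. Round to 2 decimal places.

4.32

Standard errors of each mean: 14.1/√115 = 1.3148 and 13.7/√109 = 1.3122.
SE(x̄₁ − x̄₂) = √(1.3148² + 1.3122²) = 1.8576 for independent samples with unequal variances.
With z* = 2.326, the margin is 2.326 × 1.8576 = 4.3208.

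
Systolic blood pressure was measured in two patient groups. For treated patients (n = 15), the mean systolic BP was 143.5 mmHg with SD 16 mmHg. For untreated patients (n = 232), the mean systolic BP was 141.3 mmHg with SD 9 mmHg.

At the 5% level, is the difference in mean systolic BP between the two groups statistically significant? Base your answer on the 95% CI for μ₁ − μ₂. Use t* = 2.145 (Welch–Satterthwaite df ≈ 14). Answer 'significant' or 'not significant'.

Per-group SEs: s₁/√n₁ = 16/√15 = 4.1312, s₂/√n₂ = 9/√232 = 0.5909.
Unpooled SE of the difference: √(17.06681344 + 0.34916281) = 4.1732.
Margin of error = t* · SE = 2.145 × 4.1732 = 8.9515.
x̄₁ − x̄₂ = 143.5 − 141.3 = 2.2000.
CI: 2.2000 ± 8.9515 = (-6.7515, 11.1515).
The interval (-6.7515, 11.1515) contains 0, so the difference is not significant.

not significant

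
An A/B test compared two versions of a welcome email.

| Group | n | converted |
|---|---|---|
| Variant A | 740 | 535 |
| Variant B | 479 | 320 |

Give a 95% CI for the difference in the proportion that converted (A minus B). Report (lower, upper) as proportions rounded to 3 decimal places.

(0.002, 0.108)

First, p̂₁ = 535/740 = 0.7230; p̂₂ = 320/479 = 0.6681.
The two standard errors are √(0.7230×0.2770/740) = 0.01645 and √(0.6681×0.3319/479) = 0.02152.
Because the samples are independent, SE_diff = √(0.01645² + 0.02152²) = 0.02709.
Using z* = 1.960 for 95%, ME = 1.960 × 0.02709 = 0.05310.
p̂₁ − p̂₂ = 0.0549; interval 0.0549 ± 0.05310 gives (0.002, 0.108).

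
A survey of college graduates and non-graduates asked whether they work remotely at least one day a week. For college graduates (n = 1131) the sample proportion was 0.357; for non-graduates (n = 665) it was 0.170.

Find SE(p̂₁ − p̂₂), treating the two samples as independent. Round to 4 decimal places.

The two standard errors are √(0.3570×0.6430/1131) = 0.01425 and √(0.1700×0.8300/665) = 0.01457.
Because the samples are independent, SE_diff = √(0.01425² + 0.01457²) = 0.02038.

0.0204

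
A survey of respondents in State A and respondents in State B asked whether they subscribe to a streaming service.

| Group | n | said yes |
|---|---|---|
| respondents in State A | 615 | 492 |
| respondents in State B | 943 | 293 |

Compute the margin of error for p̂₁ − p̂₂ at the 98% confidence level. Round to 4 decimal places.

Sample proportions: 492/615 = 0.8000, 293/943 = 0.3107.
Each SE is √(p̂(1−p̂)/n): √(0.8000·0.2000/615) = 0.01613 and √(0.3107·0.6893/943) = 0.01507.
SE(p̂₁ − p̂₂) = √(SE₁² + SE₂²) = √(0.0002601769 + 0.0002271049) = 0.02207, since the two samples are independent.
At 98% confidence z* = 2.326; margin = 2.326 × 0.02207 = 0.05133.

0.0513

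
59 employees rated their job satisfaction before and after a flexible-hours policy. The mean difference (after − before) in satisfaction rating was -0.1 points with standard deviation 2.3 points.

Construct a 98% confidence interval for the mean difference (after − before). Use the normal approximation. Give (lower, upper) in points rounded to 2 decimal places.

(-0.80, 0.60)

Paired design: SE = s_d/√n = 2.3/√59 = 0.2994.
z* = 2.326; margin of error = 2.326 × 0.2994 = 0.6964.
-0.1 ± 0.6964 → (-0.80, 0.60).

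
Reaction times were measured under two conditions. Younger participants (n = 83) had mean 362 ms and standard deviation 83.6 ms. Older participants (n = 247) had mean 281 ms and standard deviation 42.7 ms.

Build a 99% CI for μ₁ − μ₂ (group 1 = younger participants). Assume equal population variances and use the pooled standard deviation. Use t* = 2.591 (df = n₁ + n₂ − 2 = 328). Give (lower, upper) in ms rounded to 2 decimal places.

Pooled variance s_p² = [82·83.6² + 246·42.7²] / (83+247−2) = 3114.7075, so s_p = 55.8096.
SE_diff = s_p·√(1/n₁ + 1/n₂) = 55.8096·√(1/83 + 1/247) = 7.0807.
t* = 2.591; margin = 2.591 × 7.0807 = 18.3461.
Difference = 362 − 281 = 81.0000.
81.0000 ± 18.3461 → (62.65, 99.35).

(62.65, 99.35)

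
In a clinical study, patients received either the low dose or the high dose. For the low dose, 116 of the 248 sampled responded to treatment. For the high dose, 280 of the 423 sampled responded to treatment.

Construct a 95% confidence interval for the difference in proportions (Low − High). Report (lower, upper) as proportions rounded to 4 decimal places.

(-0.2709, -0.1175)

Sample proportions: 116/248 = 0.4677, 280/423 = 0.6619.
Each SE is √(p̂(1−p̂)/n): √(0.4677·0.5323/248) = 0.03168 and √(0.6619·0.3381/423) = 0.02300.
SE(p̂₁ − p̂₂) = √(SE₁² + SE₂²) = √(0.0010036224 + 0.000529) = 0.03915, since the two samples are independent.
At 95% confidence z* = 1.960; margin = 1.960 × 0.03915 = 0.07673.
The difference is 0.4677 − 0.6619 = -0.1942, so the interval is -0.1942 ± 0.07673 = (-0.2709, -0.1175).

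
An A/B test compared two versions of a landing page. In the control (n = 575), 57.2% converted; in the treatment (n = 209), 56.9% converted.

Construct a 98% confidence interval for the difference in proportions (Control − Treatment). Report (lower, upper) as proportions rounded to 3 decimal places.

Each SE is √(p̂(1−p̂)/n): √(0.5720·0.4280/575) = 0.02063 and √(0.5690·0.4310/209) = 0.03425.
SE(p̂₁ − p̂₂) = √(SE₁² + SE₂²) = √(0.0004255969 + 0.0011730625) = 0.03998, since the two samples are independent.
At 98% confidence z* = 2.326; margin = 2.326 × 0.03998 = 0.09299.
The difference is 0.5720 − 0.5690 = 0.0030, so the interval is 0.0030 ± 0.09299 = (-0.090, 0.096).

(-0.090, 0.096)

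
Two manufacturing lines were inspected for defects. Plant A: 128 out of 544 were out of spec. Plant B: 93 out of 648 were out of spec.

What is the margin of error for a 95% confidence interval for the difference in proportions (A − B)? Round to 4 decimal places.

0.0447

Sample proportions: 128/544 = 0.2353, 93/648 = 0.1435.
Each SE is √(p̂(1−p̂)/n): √(0.2353·0.7647/544) = 0.01819 and √(0.1435·0.8565/648) = 0.01377.
SE(p̂₁ − p̂₂) = √(SE₁² + SE₂²) = √(0.0003308761 + 0.0001896129) = 0.02281, since the two samples are independent.
At 95% confidence z* = 1.960; margin = 1.960 × 0.02281 = 0.04471.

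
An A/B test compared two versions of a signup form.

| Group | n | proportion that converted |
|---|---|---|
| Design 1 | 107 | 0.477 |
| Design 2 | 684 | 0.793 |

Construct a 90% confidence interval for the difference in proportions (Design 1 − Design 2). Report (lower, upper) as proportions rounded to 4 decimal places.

SE₁ = √(p̂₁(1−p̂₁)/n₁) = √(0.4770·0.5230/107) = 0.04829; SE₂ = √(0.7930·0.2070/684) = 0.01549.
Independent samples: SE of the difference = √(SE₁² + SE₂²) = √(0.0023319241 + 0.0002399401) = 0.05071.
z* for 90% confidence is 1.645, so the margin of error is 1.645 × 0.05071 = 0.08342.
Point estimate p̂₁ − p̂₂ = 0.4770 − 0.7930 = -0.3160.
-0.3160 ± 0.08342 → (-0.3994, -0.2326).

(-0.3994, -0.2326)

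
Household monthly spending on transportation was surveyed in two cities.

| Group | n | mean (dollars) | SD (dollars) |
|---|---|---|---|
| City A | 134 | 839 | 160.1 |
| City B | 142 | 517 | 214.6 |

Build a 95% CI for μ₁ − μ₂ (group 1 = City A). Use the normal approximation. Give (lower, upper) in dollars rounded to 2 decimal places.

(277.49, 366.51)

Per-group SEs: s₁/√n₁ = 160.1/√134 = 13.8305, s₂/√n₂ = 214.6/√142 = 18.0088.
Unpooled SE of the difference: √(191.28273025 + 324.31687744) = 22.7068.
Margin of error = z* · SE = 1.960 × 22.7068 = 44.5053.
x̄₁ − x̄₂ = 839 − 517 = 322.0000.
CI: 322.0000 ± 44.5053 = (277.49, 366.51).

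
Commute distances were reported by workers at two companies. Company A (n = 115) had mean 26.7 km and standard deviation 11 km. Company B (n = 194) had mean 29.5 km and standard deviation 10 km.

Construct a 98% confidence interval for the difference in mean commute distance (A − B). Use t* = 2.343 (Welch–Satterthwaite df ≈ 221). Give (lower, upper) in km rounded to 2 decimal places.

(-5.73, 0.13)

SE₁ = s₁/√n₁ = 11/√115 = 1.0258; SE₂ = 10/√194 = 0.7180.
Independent samples, unequal variances: SE_diff = √(SE₁² + SE₂²) = √(1.05226564 + 0.515524) = 1.2521.
t* = 2.343, so margin of error = 2.343 × 1.2521 = 2.9337.
Difference in means = 26.7 − 29.5 = -2.8000.
-2.8000 ± 2.9337 → (-5.73, 0.13).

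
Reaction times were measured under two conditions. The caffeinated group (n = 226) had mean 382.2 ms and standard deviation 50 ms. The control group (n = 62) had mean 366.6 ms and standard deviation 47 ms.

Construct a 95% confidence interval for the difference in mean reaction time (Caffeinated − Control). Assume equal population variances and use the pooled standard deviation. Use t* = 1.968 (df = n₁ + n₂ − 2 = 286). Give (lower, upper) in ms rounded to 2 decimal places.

(1.67, 29.53)

s_p = √[((n₁−1)s₁² + (n₂−1)s₂²)/(n₁+n₂−2)] = √[(225·50² + 61·47²)/286] = 49.3754.
SE = 49.3754·√(1/226 + 1/62) = 7.0788.
With t* = 1.968, margin = 1.968 × 7.0788 = 13.9311.
x̄₁ − x̄₂ = 382.2 − 366.6 = 15.6000; interval 15.6000 ± 13.9311 = (1.67, 29.53).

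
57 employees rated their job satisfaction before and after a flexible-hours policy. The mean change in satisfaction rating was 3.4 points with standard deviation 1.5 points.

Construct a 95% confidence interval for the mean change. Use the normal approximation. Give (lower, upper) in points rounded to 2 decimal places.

(3.01, 3.79)

Paired design: SE = s_d/√n = 1.5/√57 = 0.1987.
z* = 1.960; margin of error = 1.960 × 0.1987 = 0.3895.
3.4 ± 0.3895 → (3.01, 3.79).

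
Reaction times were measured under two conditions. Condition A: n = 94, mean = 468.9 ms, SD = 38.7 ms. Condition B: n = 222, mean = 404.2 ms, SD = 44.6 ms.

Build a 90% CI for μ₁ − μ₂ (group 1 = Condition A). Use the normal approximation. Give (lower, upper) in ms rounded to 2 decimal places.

Standard errors of each mean: 38.7/√94 = 3.9916 and 44.6/√222 = 2.9934.
SE(x̄₁ − x̄₂) = √(3.9916² + 2.9934²) = 4.9893 for independent samples with unequal variances.
With z* = 1.645, the margin is 1.645 × 4.9893 = 8.2074.
x̄₁ − x̄₂ = 468.9 − 404.2 = 64.7000; the interval is 64.7000 ± 8.2074 = (56.49, 72.91).

(56.49, 72.91)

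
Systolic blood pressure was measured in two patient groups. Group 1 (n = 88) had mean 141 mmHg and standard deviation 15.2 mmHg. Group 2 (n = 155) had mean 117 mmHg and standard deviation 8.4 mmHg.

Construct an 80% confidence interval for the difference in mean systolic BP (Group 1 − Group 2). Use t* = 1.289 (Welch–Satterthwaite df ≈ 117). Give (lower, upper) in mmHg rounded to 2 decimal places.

(21.74, 26.26)

Standard errors of each mean: 15.2/√88 = 1.6203 and 8.4/√155 = 0.6747.
SE(x̄₁ − x̄₂) = √(1.6203² + 0.6747²) = 1.7552 for independent samples with unequal variances.
With t* = 1.289, the margin is 1.289 × 1.7552 = 2.2625.
x̄₁ − x̄₂ = 141 − 117 = 24.0000; the interval is 24.0000 ± 2.2625 = (21.74, 26.26).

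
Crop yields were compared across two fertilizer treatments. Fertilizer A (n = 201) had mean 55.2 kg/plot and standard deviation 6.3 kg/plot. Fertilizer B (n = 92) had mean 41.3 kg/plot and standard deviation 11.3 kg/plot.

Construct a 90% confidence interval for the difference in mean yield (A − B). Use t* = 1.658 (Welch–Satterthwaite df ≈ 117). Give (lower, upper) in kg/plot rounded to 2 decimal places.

Standard errors of each mean: 6.3/√201 = 0.4444 and 11.3/√92 = 1.1781.
SE(x̄₁ − x̄₂) = √(0.4444² + 1.1781²) = 1.2591 for independent samples with unequal variances.
With t* = 1.658, the margin is 1.658 × 1.2591 = 2.0876.
x̄₁ − x̄₂ = 55.2 − 41.3 = 13.9000; the interval is 13.9000 ± 2.0876 = (11.81, 15.99).

(11.81, 15.99)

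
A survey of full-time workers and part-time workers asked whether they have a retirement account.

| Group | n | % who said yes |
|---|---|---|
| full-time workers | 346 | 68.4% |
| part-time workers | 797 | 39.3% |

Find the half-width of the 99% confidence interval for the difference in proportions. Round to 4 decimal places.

The two standard errors are √(0.6840×0.3160/346) = 0.02499 and √(0.3930×0.6070/797) = 0.01730.
Because the samples are independent, SE_diff = √(0.02499² + 0.01730²) = 0.03039.
Using z* = 2.576 for 99%, ME = 2.576 × 0.03039 = 0.07828.

0.0783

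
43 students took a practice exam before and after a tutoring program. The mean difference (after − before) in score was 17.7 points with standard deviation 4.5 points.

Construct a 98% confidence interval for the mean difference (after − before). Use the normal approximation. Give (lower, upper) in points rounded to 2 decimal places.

(16.10, 19.30)

This is a matched-pairs design, so SE = s_d/√n = 4.5/√43 = 0.6862.
Margin = 2.326 × 0.6862 = 1.5961; the interval is 17.7 ± 1.5961 = (16.10, 19.30).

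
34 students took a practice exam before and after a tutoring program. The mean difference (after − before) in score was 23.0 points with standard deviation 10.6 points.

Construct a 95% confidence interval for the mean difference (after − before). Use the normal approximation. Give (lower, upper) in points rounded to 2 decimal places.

Paired design: SE = s_d/√n = 10.6/√34 = 1.8179.
z* = 1.960; margin of error = 1.960 × 1.8179 = 3.5631.
23.0 ± 3.5631 → (19.44, 26.56).

(19.44, 26.56)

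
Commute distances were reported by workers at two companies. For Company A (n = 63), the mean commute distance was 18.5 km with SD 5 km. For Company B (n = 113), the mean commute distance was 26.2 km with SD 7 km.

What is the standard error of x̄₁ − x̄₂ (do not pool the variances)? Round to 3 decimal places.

Standard errors of each mean: 5/√63 = 0.6299 and 7/√113 = 0.6585.
SE(x̄₁ − x̄₂) = √(0.6299² + 0.6585²) = 0.9113 for independent samples with unequal variances.

0.911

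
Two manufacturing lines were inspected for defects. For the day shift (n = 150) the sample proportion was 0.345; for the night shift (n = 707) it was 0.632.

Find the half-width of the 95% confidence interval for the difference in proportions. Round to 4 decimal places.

0.0840

Each SE is √(p̂(1−p̂)/n): √(0.3450·0.6550/150) = 0.03881 and √(0.6320·0.3680/707) = 0.01814.
SE(p̂₁ − p̂₂) = √(SE₁² + SE₂²) = √(0.0015062161 + 0.0003290596) = 0.04284, since the two samples are independent.
At 95% confidence z* = 1.960; margin = 1.960 × 0.04284 = 0.08397.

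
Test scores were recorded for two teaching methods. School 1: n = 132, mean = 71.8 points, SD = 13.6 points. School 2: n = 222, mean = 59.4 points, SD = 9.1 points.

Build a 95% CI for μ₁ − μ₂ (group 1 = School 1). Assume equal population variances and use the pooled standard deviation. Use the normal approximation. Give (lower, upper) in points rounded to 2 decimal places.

Pooled variance s_p² = [131·13.6² + 221·9.1²] / (132+222−2) = 120.8261, so s_p = 10.9921.
SE_diff = s_p·√(1/n₁ + 1/n₂) = 10.9921·√(1/132 + 1/222) = 1.2081.
z* = 1.960; margin = 1.960 × 1.2081 = 2.3679.
Difference = 71.8 − 59.4 = 12.4000.
12.4000 ± 2.3679 → (10.03, 14.77).

(10.03, 14.77)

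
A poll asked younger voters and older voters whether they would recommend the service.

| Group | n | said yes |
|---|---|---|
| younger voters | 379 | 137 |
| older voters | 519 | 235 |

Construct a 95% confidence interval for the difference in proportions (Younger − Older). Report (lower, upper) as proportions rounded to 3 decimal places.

Sample proportions: 137/379 = 0.3615, 235/519 = 0.4528.
Each SE is √(p̂(1−p̂)/n): √(0.3615·0.6385/379) = 0.02468 and √(0.4528·0.5472/519) = 0.02185.
SE(p̂₁ − p̂₂) = √(SE₁² + SE₂²) = √(0.0006091024 + 0.0004774225) = 0.03296, since the two samples are independent.
At 95% confidence z* = 1.960; margin = 1.960 × 0.03296 = 0.06460.
The difference is 0.3615 − 0.4528 = -0.0913, so the interval is -0.0913 ± 0.06460 = (-0.156, -0.027).

(-0.156, -0.027)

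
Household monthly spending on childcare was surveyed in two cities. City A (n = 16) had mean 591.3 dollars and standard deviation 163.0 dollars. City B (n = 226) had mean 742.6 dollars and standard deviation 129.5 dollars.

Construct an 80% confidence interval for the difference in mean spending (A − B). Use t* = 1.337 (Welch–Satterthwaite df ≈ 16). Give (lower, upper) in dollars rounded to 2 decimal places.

(-206.99, -95.61)

Standard errors of each mean: 163.0/√16 = 40.7500 and 129.5/√226 = 8.6142.
SE(x̄₁ − x̄₂) = √(40.7500² + 8.6142²) = 41.6505 for independent samples with unequal variances.
With t* = 1.337, the margin is 1.337 × 41.6505 = 55.6867.
x̄₁ − x̄₂ = 591.3 − 742.6 = -151.3000; the interval is -151.3000 ± 55.6867 = (-206.99, -95.61).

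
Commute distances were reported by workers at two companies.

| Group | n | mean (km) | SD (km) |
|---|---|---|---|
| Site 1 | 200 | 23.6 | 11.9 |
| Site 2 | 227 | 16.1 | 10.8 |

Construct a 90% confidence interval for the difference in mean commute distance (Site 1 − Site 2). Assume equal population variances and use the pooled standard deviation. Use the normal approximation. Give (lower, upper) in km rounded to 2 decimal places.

s_p = √[((n₁−1)s₁² + (n₂−1)s₂²)/(n₁+n₂−2)] = √[(199·11.9² + 226·10.8²)/425] = 11.3284.
SE = 11.3284·√(1/200 + 1/227) = 1.0986.
With z* = 1.645, margin = 1.645 × 1.0986 = 1.8072.
x̄₁ − x̄₂ = 23.6 − 16.1 = 7.5000; interval 7.5000 ± 1.8072 = (5.69, 9.31).

(5.69, 9.31)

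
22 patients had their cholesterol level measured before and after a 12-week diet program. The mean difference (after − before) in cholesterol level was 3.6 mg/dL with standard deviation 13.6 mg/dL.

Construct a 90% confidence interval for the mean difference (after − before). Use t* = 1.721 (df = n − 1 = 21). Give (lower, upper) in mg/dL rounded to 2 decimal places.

(-1.39, 8.59)

This is a matched-pairs design, so SE = s_d/√n = 13.6/√22 = 2.8995.
Margin = 1.721 × 2.8995 = 4.9900; the interval is 3.6 ± 4.9900 = (-1.39, 8.59).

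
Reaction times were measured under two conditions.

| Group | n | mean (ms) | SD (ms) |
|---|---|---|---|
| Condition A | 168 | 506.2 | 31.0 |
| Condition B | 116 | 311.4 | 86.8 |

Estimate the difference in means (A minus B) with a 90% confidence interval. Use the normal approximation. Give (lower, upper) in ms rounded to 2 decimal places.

Per-group SEs: s₁/√n₁ = 31.0/√168 = 2.3917, s₂/√n₂ = 86.8/√116 = 8.0592.
Unpooled SE of the difference: √(5.72022889 + 64.95070464) = 8.4066.
Margin of error = z* · SE = 1.645 × 8.4066 = 13.8289.
x̄₁ − x̄₂ = 506.2 − 311.4 = 194.8000.
CI: 194.8000 ± 13.8289 = (180.97, 208.63).

(180.97, 208.63)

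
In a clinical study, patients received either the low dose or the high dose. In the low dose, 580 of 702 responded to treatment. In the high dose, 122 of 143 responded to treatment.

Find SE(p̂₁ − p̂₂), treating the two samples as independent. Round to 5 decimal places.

p̂₁ = 580/702 = 0.8262 and p̂₂ = 122/143 = 0.8531.
SE₁ = √(p̂₁(1−p̂₁)/n₁) = √(0.8262·0.1738/702) = 0.01430; SE₂ = √(0.8531·0.1469/143) = 0.02960.
Independent samples: SE of the difference = √(SE₁² + SE₂²) = √(0.00020449 + 0.00087616) = 0.03287.

0.03287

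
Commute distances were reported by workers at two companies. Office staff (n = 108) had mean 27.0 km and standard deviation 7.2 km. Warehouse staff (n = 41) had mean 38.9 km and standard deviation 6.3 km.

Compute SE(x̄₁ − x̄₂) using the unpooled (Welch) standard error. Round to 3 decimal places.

Standard errors of each mean: 7.2/√108 = 0.6928 and 6.3/√41 = 0.9839.
SE(x̄₁ − x̄₂) = √(0.6928² + 0.9839²) = 1.2033 for independent samples with unequal variances.

1.203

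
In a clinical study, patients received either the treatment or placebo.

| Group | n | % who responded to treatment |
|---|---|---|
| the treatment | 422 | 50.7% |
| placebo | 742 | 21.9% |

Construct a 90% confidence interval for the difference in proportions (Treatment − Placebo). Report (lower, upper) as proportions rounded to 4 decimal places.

The two standard errors are √(0.5070×0.4930/422) = 0.02434 and √(0.2190×0.7810/742) = 0.01518.
Because the samples are independent, SE_diff = √(0.02434² + 0.01518²) = 0.02869.
Using z* = 1.645 for 90%, ME = 1.645 × 0.02869 = 0.04720.
p̂₁ − p̂₂ = 0.2880; interval 0.2880 ± 0.04720 gives (0.2408, 0.3352).

(0.2408, 0.3352)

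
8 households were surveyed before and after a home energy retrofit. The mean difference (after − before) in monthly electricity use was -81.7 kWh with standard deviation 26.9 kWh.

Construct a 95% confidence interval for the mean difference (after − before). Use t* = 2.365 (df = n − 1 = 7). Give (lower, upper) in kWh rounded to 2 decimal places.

Paired design: SE = s_d/√n = 26.9/√8 = 9.5106.
t* = 2.365; margin of error = 2.365 × 9.5106 = 22.4926.
-81.7 ± 22.4926 → (-104.19, -59.21).

(-104.19, -59.21)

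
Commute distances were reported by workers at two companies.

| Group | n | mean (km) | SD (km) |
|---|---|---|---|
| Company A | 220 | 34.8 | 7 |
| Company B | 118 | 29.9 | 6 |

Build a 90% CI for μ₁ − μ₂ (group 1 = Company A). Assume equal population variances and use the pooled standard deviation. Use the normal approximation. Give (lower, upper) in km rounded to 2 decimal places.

s_p = √[((n₁−1)s₁² + (n₂−1)s₂²)/(n₁+n₂−2)] = √[(219·7² + 117·6²)/336] = 6.6688.
SE = 6.6688·√(1/220 + 1/118) = 0.7609.
With z* = 1.645, margin = 1.645 × 0.7609 = 1.2517.
x̄₁ − x̄₂ = 34.8 − 29.9 = 4.9000; interval 4.9000 ± 1.2517 = (3.65, 6.15).

(3.65, 6.15)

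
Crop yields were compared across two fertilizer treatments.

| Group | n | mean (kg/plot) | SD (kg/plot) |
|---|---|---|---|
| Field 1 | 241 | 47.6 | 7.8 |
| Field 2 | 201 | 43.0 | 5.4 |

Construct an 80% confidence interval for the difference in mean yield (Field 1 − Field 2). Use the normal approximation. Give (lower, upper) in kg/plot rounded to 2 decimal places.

(3.79, 5.41)

Per-group SEs: s₁/√n₁ = 7.8/√241 = 0.5024, s₂/√n₂ = 5.4/√201 = 0.3809.
Unpooled SE of the difference: √(0.25240576 + 0.14508481) = 0.6305.
Margin of error = z* · SE = 1.282 × 0.6305 = 0.8083.
x̄₁ − x̄₂ = 47.6 − 43.0 = 4.6000.
CI: 4.6000 ± 0.8083 = (3.79, 5.41).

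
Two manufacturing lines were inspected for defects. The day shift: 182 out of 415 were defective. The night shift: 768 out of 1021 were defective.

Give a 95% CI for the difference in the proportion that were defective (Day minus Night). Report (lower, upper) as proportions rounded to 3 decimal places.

Sample proportions: 182/415 = 0.4386, 768/1021 = 0.7522.
Each SE is √(p̂(1−p̂)/n): √(0.4386·0.5614/415) = 0.02436 and √(0.7522·0.2478/1021) = 0.01351.
SE(p̂₁ − p̂₂) = √(SE₁² + SE₂²) = √(0.0005934096 + 0.0001825201) = 0.02786, since the two samples are independent.
At 95% confidence z* = 1.960; margin = 1.960 × 0.02786 = 0.05461.
The difference is 0.4386 − 0.7522 = -0.3136, so the interval is -0.3136 ± 0.05461 = (-0.368, -0.259).

(-0.368, -0.259)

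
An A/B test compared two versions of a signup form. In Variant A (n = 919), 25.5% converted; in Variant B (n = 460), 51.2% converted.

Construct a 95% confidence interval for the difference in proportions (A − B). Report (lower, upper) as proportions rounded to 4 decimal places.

(-0.3107, -0.2033)

SE₁ = √(p̂₁(1−p̂₁)/n₁) = √(0.2550·0.7450/919) = 0.01438; SE₂ = √(0.5120·0.4880/460) = 0.02331.
Independent samples: SE of the difference = √(SE₁² + SE₂²) = √(0.0002067844 + 0.0005433561) = 0.02739.
z* for 95% confidence is 1.960, so the margin of error is 1.960 × 0.02739 = 0.05368.
Point estimate p̂₁ − p̂₂ = 0.2550 − 0.5120 = -0.2570.
-0.2570 ± 0.05368 → (-0.3107, -0.2033).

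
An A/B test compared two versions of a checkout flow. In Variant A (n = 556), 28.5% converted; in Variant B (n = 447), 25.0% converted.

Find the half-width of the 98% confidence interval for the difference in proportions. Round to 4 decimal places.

SE₁ = √(p̂₁(1−p̂₁)/n₁) = √(0.2850·0.7150/556) = 0.01914; SE₂ = √(0.2500·0.7500/447) = 0.02048.
Independent samples: SE of the difference = √(SE₁² + SE₂²) = √(0.0003663396 + 0.0004194304) = 0.02803.
z* for 98% confidence is 2.326, so the margin of error is 2.326 × 0.02803 = 0.06520.

0.0652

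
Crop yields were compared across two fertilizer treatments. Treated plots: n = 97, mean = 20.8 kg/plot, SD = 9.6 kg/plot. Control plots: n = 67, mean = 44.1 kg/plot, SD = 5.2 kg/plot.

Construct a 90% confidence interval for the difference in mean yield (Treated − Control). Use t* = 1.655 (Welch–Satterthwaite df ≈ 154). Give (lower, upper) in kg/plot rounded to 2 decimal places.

Standard errors of each mean: 9.6/√97 = 0.9747 and 5.2/√67 = 0.6353.
SE(x̄₁ − x̄₂) = √(0.9747² + 0.6353²) = 1.1635 for independent samples with unequal variances.
With t* = 1.655, the margin is 1.655 × 1.1635 = 1.9256.
x̄₁ − x̄₂ = 20.8 − 44.1 = -23.3000; the interval is -23.3000 ± 1.9256 = (-25.23, -21.37).

(-25.23, -21.37)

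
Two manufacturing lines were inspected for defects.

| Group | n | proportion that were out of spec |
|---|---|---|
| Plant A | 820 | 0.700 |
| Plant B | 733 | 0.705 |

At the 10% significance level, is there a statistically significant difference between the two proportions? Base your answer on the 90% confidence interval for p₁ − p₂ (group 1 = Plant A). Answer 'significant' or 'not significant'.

The two standard errors are √(0.7000×0.3000/820) = 0.01600 and √(0.7050×0.2950/733) = 0.01684.
Because the samples are independent, SE_diff = √(0.01600² + 0.01684²) = 0.02323.
Using z* = 1.645 for 90%, ME = 1.645 × 0.02323 = 0.03821.
p̂₁ − p̂₂ = -0.0050; interval -0.0050 ± 0.03821 gives (-0.04321, 0.03321).
The interval (-0.04321, 0.03321) contains 0, so the difference is not significant.

not significant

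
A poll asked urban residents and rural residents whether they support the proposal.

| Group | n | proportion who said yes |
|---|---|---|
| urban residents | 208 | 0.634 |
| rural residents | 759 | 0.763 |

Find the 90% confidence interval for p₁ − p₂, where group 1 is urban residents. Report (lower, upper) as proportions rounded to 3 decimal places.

SE₁ = √(p̂₁(1−p̂₁)/n₁) = √(0.6340·0.3660/208) = 0.03340; SE₂ = √(0.7630·0.2370/759) = 0.01544.
Independent samples: SE of the difference = √(SE₁² + SE₂²) = √(0.00111556 + 0.0002383936) = 0.03680.
z* for 90% confidence is 1.645, so the margin of error is 1.645 × 0.03680 = 0.06054.
Point estimate p̂₁ − p̂₂ = 0.6340 − 0.7630 = -0.1290.
-0.1290 ± 0.06054 → (-0.190, -0.068).

(-0.190, -0.068)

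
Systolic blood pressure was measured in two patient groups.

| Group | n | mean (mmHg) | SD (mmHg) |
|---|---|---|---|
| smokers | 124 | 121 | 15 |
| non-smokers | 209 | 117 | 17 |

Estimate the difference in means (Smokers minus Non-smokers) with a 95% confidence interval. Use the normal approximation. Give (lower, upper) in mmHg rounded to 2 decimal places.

(0.50, 7.50)

Per-group SEs: s₁/√n₁ = 15/√124 = 1.3470, s₂/√n₂ = 17/√209 = 1.1759.
Unpooled SE of the difference: √(1.814409 + 1.38274081) = 1.7881.
Margin of error = z* · SE = 1.960 × 1.7881 = 3.5047.
x̄₁ − x̄₂ = 121 − 117 = 4.0000.
CI: 4.0000 ± 3.5047 = (0.50, 7.50).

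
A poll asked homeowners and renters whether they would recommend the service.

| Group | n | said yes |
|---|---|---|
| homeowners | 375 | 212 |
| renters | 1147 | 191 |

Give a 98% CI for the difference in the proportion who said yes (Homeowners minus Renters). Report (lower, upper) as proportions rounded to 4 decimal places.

(0.3340, 0.4636)

First, p̂₁ = 212/375 = 0.5653; p̂₂ = 191/1147 = 0.1665.
The two standard errors are √(0.5653×0.4347/375) = 0.02560 and √(0.1665×0.8335/1147) = 0.01100.
Because the samples are independent, SE_diff = √(0.02560² + 0.01100²) = 0.02786.
Using z* = 2.326 for 98%, ME = 2.326 × 0.02786 = 0.06480.
p̂₁ − p̂₂ = 0.3988; interval 0.3988 ± 0.06480 gives (0.3340, 0.4636).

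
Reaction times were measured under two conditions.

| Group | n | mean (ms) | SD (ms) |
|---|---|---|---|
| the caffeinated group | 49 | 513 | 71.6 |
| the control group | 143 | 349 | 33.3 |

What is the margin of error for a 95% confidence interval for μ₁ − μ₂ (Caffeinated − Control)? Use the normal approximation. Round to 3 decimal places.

SE₁ = s₁/√n₁ = 71.6/√49 = 10.2286; SE₂ = 33.3/√143 = 2.7847.
Independent samples, unequal variances: SE_diff = √(SE₁² + SE₂²) = √(104.62425796 + 7.75455409) = 10.6009.
z* = 1.960, so margin of error = 1.960 × 10.6009 = 20.7778.

20.778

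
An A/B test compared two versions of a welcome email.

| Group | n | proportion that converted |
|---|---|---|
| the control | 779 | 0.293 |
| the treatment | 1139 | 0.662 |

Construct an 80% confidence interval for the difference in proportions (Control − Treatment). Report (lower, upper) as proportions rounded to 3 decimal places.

(-0.397, -0.341)

SE₁ = √(p̂₁(1−p̂₁)/n₁) = √(0.2930·0.7070/779) = 0.01631; SE₂ = √(0.6620·0.3380/1139) = 0.01402.
Independent samples: SE of the difference = √(SE₁² + SE₂²) = √(0.0002660161 + 0.0001965604) = 0.02151.
z* for 80% confidence is 1.282, so the margin of error is 1.282 × 0.02151 = 0.02758.
Point estimate p̂₁ − p̂₂ = 0.2930 − 0.6620 = -0.3690.
-0.3690 ± 0.02758 → (-0.397, -0.341).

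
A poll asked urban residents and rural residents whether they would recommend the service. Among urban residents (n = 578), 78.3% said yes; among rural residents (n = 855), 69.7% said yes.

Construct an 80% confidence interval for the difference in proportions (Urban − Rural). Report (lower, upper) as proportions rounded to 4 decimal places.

(0.0562, 0.1158)

The two standard errors are √(0.7830×0.2170/578) = 0.01715 and √(0.6970×0.3030/855) = 0.01572.
Because the samples are independent, SE_diff = √(0.01715² + 0.01572²) = 0.02326.
Using z* = 1.282 for 80%, ME = 1.282 × 0.02326 = 0.02982.
p̂₁ − p̂₂ = 0.0860; interval 0.0860 ± 0.02982 gives (0.0562, 0.1158).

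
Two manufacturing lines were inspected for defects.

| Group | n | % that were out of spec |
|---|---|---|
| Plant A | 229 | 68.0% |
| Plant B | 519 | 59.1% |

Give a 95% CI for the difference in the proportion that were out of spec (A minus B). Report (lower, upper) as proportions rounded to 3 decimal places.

Each SE is √(p̂(1−p̂)/n): √(0.6800·0.3200/229) = 0.03083 and √(0.5910·0.4090/519) = 0.02158.
SE(p̂₁ − p̂₂) = √(SE₁² + SE₂²) = √(0.0009504889 + 0.0004656964) = 0.03763, since the two samples are independent.
At 95% confidence z* = 1.960; margin = 1.960 × 0.03763 = 0.07375.
The difference is 0.6800 − 0.5910 = 0.0890, so the interval is 0.0890 ± 0.07375 = (0.015, 0.163).

(0.015, 0.163)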